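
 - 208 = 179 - 387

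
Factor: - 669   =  -3^1*223^1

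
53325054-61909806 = - 8584752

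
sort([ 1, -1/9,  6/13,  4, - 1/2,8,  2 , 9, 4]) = [ - 1/2, - 1/9, 6/13,1, 2, 4, 4,8, 9]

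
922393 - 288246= 634147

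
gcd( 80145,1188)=9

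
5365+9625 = 14990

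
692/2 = 346 = 346.00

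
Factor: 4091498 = 2^1*19^1*107671^1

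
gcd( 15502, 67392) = 2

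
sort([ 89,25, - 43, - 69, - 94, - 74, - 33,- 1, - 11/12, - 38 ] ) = [ - 94, - 74, - 69, - 43, - 38, - 33,- 1, - 11/12,25,89]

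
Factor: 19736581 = 677^1*29153^1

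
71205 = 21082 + 50123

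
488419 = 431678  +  56741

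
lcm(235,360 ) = 16920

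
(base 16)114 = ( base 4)10110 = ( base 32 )8K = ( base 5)2101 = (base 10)276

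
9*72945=656505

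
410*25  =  10250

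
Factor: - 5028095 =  - 5^1*1005619^1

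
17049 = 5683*3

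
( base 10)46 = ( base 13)37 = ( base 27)1j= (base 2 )101110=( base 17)2c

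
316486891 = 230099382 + 86387509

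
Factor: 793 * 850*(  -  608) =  - 2^6*5^2*13^1*17^1 * 19^1*61^1= - 409822400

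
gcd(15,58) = 1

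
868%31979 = 868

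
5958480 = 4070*1464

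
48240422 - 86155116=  - 37914694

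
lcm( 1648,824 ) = 1648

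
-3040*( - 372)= 1130880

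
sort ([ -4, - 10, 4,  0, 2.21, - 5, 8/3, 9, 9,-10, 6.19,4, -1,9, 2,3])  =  [ - 10, - 10, - 5 , - 4,-1, 0,2,2.21 , 8/3, 3, 4, 4 , 6.19, 9,9,  9 ]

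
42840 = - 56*( - 765)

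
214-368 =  - 154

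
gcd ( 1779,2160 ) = 3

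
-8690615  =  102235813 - 110926428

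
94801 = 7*13543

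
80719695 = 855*94409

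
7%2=1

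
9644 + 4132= 13776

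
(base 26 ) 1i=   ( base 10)44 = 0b101100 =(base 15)2E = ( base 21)22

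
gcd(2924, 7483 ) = 1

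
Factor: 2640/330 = 2^3=   8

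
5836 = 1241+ 4595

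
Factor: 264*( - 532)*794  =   - 2^6*3^1 * 7^1*11^1*19^1* 397^1 =- 111515712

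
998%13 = 10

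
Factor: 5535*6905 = 38219175 = 3^3*5^2*41^1 * 1381^1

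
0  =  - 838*0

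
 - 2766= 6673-9439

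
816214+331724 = 1147938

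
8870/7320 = 887/732 = 1.21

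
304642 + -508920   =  - 204278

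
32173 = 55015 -22842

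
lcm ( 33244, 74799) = 299196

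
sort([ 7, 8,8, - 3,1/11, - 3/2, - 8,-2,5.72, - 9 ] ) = [ - 9, - 8,-3, - 2, - 3/2,  1/11, 5.72,7,8,  8]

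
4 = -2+6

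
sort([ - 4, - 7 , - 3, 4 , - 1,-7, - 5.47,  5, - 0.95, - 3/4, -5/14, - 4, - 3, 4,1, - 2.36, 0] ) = [- 7, - 7, - 5.47 , - 4,-4, - 3, - 3,- 2.36,  -  1,-0.95, - 3/4, - 5/14,0, 1, 4,4,5]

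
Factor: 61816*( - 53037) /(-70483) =2^3*  3^2*7^( - 1)*71^1*83^1*7727^1*10069^( - 1) =3278535192/70483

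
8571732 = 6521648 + 2050084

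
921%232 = 225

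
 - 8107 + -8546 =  - 16653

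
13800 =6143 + 7657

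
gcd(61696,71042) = 2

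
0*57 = 0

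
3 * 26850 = 80550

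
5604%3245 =2359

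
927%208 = 95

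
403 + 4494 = 4897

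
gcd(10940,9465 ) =5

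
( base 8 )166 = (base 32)3m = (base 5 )433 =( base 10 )118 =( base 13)91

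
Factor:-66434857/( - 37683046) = 2^( - 1 )* 107^( - 1 )*176089^( - 1 )*66434857^1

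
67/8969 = 67/8969 = 0.01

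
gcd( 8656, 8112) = 16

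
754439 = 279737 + 474702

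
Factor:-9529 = - 13^1*733^1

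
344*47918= 16483792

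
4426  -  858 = 3568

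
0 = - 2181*0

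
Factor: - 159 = - 3^1*53^1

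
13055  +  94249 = 107304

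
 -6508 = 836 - 7344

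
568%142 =0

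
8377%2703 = 268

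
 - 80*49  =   - 3920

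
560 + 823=1383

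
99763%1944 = 619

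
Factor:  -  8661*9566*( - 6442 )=533726953692 = 2^2*3^1*2887^1*3221^1*4783^1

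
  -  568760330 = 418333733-987094063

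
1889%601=86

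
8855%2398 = 1661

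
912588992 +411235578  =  1323824570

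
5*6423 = 32115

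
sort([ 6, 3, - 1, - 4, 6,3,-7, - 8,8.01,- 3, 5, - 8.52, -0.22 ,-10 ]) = [ - 10, - 8.52, -8, - 7, - 4 , - 3, - 1, - 0.22,3,3, 5, 6,6,  8.01 ] 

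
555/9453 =185/3151 =0.06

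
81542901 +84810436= 166353337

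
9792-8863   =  929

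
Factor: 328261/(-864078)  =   - 2^ ( - 1)*3^( - 1 )*103^1* 3187^1*144013^( - 1)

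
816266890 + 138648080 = 954914970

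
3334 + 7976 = 11310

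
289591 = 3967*73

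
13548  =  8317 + 5231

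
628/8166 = 314/4083 = 0.08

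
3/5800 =3/5800 = 0.00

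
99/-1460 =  - 1 + 1361/1460= - 0.07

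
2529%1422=1107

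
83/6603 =83/6603 = 0.01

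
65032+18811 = 83843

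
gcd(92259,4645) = 1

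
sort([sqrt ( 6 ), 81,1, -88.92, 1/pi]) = [- 88.92,1/pi  ,  1,sqrt( 6 ), 81] 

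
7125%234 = 105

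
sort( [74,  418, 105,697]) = [ 74, 105,418 , 697] 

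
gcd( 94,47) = 47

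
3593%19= 2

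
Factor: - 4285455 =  - 3^1*5^1 * 285697^1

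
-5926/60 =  - 99  +  7/30  =  - 98.77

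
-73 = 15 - 88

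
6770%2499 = 1772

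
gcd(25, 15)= 5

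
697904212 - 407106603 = 290797609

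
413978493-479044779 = -65066286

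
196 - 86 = 110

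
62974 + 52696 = 115670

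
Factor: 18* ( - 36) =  - 2^3 * 3^4  =  - 648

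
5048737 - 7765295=-2716558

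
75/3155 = 15/631 =0.02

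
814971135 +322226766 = 1137197901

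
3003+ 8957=11960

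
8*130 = 1040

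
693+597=1290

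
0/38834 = 0  =  0.00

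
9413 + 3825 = 13238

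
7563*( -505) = -3819315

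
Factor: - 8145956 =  - 2^2 * 7^2*13^1*23^1*139^1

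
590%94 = 26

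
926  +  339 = 1265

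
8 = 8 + 0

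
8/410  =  4/205 =0.02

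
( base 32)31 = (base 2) 1100001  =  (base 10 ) 97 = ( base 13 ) 76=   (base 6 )241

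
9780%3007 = 759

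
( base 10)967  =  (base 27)18m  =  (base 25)1DH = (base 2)1111000111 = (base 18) 2HD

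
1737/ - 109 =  -1737/109 = - 15.94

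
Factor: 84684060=2^2*3^2 * 5^1 * 29^1  *  16223^1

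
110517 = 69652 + 40865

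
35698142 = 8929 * 3998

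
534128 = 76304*7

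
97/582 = 1/6 = 0.17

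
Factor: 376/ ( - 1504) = -2^(-2)= -1/4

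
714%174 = 18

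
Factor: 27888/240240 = 5^ ( - 1 )*11^(-1) *13^(-1)*83^1 = 83/715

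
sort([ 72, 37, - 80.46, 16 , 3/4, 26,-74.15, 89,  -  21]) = [ - 80.46, - 74.15, - 21, 3/4, 16, 26 , 37, 72 , 89]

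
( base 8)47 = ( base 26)1D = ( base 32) 17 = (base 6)103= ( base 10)39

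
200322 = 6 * 33387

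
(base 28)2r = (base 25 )38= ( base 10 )83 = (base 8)123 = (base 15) 58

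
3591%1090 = 321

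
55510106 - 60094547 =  - 4584441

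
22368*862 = 19281216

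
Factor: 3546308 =2^2*71^1*12487^1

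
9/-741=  - 3/247 = - 0.01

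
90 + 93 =183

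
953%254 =191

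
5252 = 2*2626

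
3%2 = 1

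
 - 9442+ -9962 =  - 19404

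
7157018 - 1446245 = 5710773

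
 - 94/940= -1/10 = - 0.10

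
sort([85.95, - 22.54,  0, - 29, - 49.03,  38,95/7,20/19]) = [ - 49.03,-29, - 22.54 , 0,20/19, 95/7,38,85.95 ] 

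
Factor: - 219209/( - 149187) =983/669   =  3^(-1) *223^( - 1)*983^1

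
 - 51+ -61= -112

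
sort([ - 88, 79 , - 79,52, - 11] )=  [ - 88, - 79 , - 11,52,79]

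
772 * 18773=14492756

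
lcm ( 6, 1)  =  6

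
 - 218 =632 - 850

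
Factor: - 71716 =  - 2^2*17929^1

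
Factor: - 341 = - 11^1*31^1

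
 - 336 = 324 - 660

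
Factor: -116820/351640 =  -99/298 = -2^( - 1 )*3^2*11^1*149^(  -  1 ) 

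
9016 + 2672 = 11688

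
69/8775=23/2925 = 0.01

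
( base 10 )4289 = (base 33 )3UW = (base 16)10C1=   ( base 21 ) 9F5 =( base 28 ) 5d5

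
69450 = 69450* 1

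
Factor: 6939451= 17^1*408203^1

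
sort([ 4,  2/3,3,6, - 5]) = [-5, 2/3, 3,4,6]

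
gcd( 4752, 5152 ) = 16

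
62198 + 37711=99909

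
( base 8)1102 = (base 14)2D4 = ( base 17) 200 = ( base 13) 356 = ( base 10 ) 578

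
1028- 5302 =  - 4274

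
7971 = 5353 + 2618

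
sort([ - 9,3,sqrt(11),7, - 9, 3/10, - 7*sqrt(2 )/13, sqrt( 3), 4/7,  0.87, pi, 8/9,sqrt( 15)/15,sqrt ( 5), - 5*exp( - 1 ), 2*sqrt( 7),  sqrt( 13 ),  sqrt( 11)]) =[ - 9, - 9, - 5 * exp( - 1), - 7*sqrt(2)/13,  sqrt(15)/15,  3/10,4/7, 0.87, 8/9,sqrt(3), sqrt(5),3 , pi, sqrt(11 ),  sqrt(11),sqrt(13 ),2 * sqrt(7),7]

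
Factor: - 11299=-11299^1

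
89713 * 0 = 0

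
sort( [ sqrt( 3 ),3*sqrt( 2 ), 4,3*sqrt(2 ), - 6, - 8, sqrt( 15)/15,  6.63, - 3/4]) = [ - 8, - 6, - 3/4, sqrt( 15)/15, sqrt(3), 4,3*sqrt( 2), 3*sqrt( 2), 6.63]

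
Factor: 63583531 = 11^1*563^1*10267^1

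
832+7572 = 8404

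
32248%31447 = 801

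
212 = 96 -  - 116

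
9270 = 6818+2452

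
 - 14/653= -14/653 = - 0.02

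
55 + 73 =128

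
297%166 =131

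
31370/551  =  56 + 514/551 =56.93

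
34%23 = 11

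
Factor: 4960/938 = 2^4* 5^1*7^(  -  1)*31^1 * 67^(-1 ) = 2480/469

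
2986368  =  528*5656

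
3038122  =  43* 70654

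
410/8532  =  205/4266 = 0.05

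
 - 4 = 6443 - 6447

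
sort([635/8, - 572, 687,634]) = [ - 572, 635/8, 634,687] 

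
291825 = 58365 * 5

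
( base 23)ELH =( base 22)g78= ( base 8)17342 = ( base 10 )7906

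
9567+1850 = 11417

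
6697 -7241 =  - 544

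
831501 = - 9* (-92389 )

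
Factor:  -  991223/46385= -5^( - 1 )*9277^( - 1 )*991223^1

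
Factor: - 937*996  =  - 2^2*3^1*83^1*937^1= -933252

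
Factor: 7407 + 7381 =14788 = 2^2 *3697^1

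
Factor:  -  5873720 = - 2^3*5^1*  146843^1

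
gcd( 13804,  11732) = 28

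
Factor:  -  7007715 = - 3^4*5^1*11^3*13^1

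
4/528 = 1/132=0.01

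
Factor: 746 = 2^1*373^1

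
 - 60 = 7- 67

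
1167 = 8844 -7677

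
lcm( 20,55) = 220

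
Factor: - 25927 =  - 11^1*2357^1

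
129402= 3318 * 39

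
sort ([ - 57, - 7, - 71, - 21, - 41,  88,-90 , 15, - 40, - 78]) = [ - 90, - 78, - 71, - 57 ,-41,-40, - 21, - 7, 15,88]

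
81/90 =9/10 = 0.90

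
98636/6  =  16439 + 1/3 = 16439.33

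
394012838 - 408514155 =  - 14501317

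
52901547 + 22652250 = 75553797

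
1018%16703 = 1018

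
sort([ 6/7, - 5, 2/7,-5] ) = [ - 5, - 5, 2/7, 6/7]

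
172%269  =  172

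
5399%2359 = 681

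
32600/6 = 5433 + 1/3  =  5433.33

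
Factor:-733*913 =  - 11^1*83^1*733^1= - 669229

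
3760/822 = 1880/411 = 4.57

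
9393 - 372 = 9021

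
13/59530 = 13/59530 = 0.00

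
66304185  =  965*68709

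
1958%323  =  20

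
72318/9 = 24106/3 = 8035.33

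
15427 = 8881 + 6546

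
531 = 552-21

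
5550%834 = 546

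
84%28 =0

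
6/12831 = 2/4277 = 0.00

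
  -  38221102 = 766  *( - 49897) 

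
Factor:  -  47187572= - 2^2*11796893^1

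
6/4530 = 1/755 = 0.00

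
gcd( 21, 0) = 21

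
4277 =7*611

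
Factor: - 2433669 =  - 3^1*7^1 * 17^2 * 401^1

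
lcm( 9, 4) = 36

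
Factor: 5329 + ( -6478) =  - 1149 = - 3^1 * 383^1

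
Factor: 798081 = 3^1*266027^1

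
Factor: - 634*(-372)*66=15565968 = 2^4 * 3^2*11^1*31^1 * 317^1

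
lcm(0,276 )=0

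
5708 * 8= 45664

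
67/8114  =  67/8114 = 0.01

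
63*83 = 5229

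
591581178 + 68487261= 660068439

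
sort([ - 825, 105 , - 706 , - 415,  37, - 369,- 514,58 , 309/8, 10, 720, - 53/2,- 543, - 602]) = [-825, - 706, - 602, - 543, - 514, - 415, - 369, - 53/2,10,  37 , 309/8  ,  58,105, 720 ] 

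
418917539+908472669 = 1327390208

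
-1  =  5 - 6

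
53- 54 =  - 1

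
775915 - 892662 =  - 116747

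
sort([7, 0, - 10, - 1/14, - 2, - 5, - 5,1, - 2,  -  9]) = [  -  10, - 9, - 5,-5, - 2,-2, - 1/14,0, 1,7] 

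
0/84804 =0 = 0.00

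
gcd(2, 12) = 2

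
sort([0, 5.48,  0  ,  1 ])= [0 , 0, 1 , 5.48 ]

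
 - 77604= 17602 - 95206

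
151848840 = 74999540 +76849300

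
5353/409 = 13 + 36/409 = 13.09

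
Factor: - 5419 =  - 5419^1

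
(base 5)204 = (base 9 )60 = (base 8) 66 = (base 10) 54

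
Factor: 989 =23^1*43^1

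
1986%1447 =539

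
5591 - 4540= 1051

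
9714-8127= 1587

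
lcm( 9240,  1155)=9240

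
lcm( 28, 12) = 84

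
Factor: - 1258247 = - 61^1*20627^1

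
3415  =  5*683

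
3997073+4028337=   8025410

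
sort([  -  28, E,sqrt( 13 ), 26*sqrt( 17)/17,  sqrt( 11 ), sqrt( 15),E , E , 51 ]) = [ - 28,E, E,E, sqrt( 11), sqrt ( 13),  sqrt( 15 ) , 26 *sqrt( 17 ) /17 , 51 ]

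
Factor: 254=2^1*127^1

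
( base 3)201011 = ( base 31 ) GL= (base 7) 1336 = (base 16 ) 205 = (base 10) 517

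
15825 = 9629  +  6196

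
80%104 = 80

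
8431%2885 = 2661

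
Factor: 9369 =3^3*347^1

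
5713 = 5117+596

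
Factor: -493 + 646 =153 =3^2*17^1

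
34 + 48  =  82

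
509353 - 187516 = 321837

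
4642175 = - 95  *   ( - 48865 ) 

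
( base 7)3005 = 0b10000001010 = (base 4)100022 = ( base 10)1034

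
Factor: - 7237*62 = - 448694 = -2^1 * 31^1*7237^1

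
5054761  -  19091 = 5035670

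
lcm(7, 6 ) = 42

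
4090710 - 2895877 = 1194833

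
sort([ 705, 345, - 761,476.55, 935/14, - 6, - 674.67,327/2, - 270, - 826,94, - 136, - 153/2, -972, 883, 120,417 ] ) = [  -  972, - 826,-761, - 674.67  , - 270,- 136, - 153/2, - 6, 935/14,  94, 120,327/2, 345, 417,476.55, 705, 883] 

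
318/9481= 318/9481= 0.03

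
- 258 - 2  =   - 260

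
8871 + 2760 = 11631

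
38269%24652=13617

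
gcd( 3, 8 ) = 1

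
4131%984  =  195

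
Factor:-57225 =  - 3^1*5^2*7^1*109^1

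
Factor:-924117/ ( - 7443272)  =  2^( - 3)*3^1*23^1*59^1*227^1*930409^( - 1)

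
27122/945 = 28 + 662/945 = 28.70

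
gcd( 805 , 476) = 7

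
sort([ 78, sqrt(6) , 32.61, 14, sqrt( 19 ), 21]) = [sqrt(6),sqrt ( 19), 14,21,32.61,78] 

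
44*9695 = 426580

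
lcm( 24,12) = 24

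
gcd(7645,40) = 5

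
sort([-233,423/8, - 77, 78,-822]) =[ - 822,-233,-77, 423/8, 78]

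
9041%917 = 788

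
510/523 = 510/523=0.98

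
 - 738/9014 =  -369/4507 = - 0.08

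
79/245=79/245 = 0.32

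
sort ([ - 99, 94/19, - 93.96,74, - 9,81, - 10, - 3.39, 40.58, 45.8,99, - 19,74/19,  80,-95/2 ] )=[ - 99,  -  93.96, - 95/2, - 19,- 10, - 9, - 3.39, 74/19,  94/19,40.58,45.8,74 , 80, 81, 99] 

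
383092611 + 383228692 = 766321303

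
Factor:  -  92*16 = - 2^6 * 23^1 = - 1472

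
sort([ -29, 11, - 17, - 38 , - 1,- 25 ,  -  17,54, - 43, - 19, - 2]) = [ - 43, - 38,-29,-25, - 19, - 17,  -  17, - 2, - 1,11,54]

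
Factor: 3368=2^3*421^1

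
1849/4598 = 1849/4598 = 0.40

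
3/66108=1/22036 =0.00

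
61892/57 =1085 + 47/57 = 1085.82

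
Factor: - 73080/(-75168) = 2^( - 2)*3^( - 2)*5^1*7^1= 35/36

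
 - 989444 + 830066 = -159378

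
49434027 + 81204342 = 130638369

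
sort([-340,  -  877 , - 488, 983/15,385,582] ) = [ - 877,-488,  -  340, 983/15, 385, 582]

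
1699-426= 1273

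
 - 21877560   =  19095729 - 40973289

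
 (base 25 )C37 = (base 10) 7582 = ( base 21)H41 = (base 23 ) E7F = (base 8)16636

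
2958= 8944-5986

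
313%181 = 132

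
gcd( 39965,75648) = 1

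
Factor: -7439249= - 7439249^1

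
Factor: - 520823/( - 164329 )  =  11^( - 1 )*41^1*12703^1*14939^( - 1) 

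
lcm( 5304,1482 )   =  100776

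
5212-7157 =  - 1945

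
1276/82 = 638/41 = 15.56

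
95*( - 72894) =-6924930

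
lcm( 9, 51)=153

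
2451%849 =753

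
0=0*75524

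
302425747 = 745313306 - 442887559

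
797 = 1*797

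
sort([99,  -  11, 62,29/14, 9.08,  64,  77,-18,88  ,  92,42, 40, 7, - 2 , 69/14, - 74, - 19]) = [ - 74 , - 19 ,-18 ,  -  11, - 2,29/14,  69/14,7, 9.08,40,42,62,64,  77, 88, 92,  99]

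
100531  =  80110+20421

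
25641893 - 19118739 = 6523154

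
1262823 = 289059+973764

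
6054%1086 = 624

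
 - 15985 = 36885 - 52870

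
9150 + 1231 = 10381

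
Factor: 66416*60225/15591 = 1333301200/5197 = 2^4*5^2*7^1*11^1*73^1*593^1*5197^( - 1 )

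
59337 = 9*6593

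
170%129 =41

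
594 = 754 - 160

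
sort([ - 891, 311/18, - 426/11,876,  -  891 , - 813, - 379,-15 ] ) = [ - 891, -891, - 813 ,  -  379 ,-426/11 ,-15,311/18 , 876]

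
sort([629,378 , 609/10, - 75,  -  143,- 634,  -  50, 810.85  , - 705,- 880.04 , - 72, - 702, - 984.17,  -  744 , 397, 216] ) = [  -  984.17, - 880.04, - 744,-705, - 702 , - 634, - 143,  -  75,- 72,-50, 609/10, 216, 378, 397,629,  810.85] 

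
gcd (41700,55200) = 300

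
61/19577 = 61/19577= 0.00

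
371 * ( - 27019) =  -10024049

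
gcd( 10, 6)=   2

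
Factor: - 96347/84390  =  -2^( - 1)*3^( - 1)  *5^( - 1)*23^1*29^( - 1 )*59^1*71^1*97^(  -  1 )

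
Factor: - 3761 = -3761^1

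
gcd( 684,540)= 36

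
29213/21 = 29213/21  =  1391.10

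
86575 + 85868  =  172443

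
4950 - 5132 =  - 182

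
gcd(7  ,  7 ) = 7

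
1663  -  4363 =-2700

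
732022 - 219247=512775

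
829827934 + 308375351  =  1138203285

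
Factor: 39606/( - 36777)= -14/13 = - 2^1*7^1*13^( - 1 )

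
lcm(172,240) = 10320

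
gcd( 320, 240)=80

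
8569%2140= 9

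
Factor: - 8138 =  - 2^1*13^1* 313^1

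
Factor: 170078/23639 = 2^1*7^( - 1 )*11^(-1 )*277^1 = 554/77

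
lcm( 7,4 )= 28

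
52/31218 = 26/15609 = 0.00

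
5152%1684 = 100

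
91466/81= 1129+17/81 = 1129.21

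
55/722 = 55/722 = 0.08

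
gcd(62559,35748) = 8937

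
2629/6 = 2629/6 = 438.17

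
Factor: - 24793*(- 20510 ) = 2^1*5^1*7^1  *  293^1*24793^1 = 508504430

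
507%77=45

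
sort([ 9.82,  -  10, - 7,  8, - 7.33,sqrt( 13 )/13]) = [ - 10 , - 7.33,-7,sqrt(13)/13,  8 , 9.82 ] 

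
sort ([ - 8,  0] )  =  [  -  8, 0]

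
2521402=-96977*(- 26) 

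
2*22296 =44592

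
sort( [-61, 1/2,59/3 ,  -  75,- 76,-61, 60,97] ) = [-76, - 75, - 61,-61,  1/2,  59/3, 60,97]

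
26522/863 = 26522/863 = 30.73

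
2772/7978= 1386/3989 = 0.35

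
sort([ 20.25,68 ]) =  [ 20.25,68]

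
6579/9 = 731 = 731.00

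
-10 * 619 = - 6190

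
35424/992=35+22/31=35.71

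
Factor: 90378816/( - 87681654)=-15063136/14613609 = - 2^5 *3^( - 1 )*11^1*42793^1 * 4871203^( - 1 )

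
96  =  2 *48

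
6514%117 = 79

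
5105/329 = 5105/329 = 15.52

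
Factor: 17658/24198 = 27/37 = 3^3*37^ ( - 1) 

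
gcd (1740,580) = 580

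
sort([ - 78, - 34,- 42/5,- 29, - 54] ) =[- 78 , - 54, - 34, - 29,-42/5 ] 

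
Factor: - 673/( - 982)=2^(  -  1)*491^( - 1) * 673^1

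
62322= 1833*34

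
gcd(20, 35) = 5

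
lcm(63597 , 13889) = 1208343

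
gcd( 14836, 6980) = 4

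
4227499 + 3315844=7543343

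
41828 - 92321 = -50493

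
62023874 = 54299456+7724418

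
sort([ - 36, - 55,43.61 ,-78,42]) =[ - 78, - 55, - 36, 42, 43.61]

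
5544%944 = 824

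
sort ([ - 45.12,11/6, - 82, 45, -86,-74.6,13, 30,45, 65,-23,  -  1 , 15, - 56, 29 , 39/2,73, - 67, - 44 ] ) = [ - 86  , - 82,-74.6, - 67,-56 , - 45.12,  -  44, - 23, - 1,11/6,13,15, 39/2 , 29, 30,45,45,65,73]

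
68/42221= 68/42221 = 0.00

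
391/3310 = 391/3310 = 0.12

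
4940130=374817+4565313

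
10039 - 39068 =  - 29029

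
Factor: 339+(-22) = 317=317^1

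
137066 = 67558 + 69508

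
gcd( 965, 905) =5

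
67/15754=67/15754=0.00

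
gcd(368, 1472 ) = 368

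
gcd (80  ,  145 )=5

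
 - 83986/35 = -2400+2/5 = -2399.60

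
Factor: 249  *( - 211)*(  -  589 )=30945471= 3^1*19^1*31^1*83^1 * 211^1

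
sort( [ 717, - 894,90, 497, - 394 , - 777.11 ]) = [- 894, - 777.11 , - 394, 90,497,  717 ]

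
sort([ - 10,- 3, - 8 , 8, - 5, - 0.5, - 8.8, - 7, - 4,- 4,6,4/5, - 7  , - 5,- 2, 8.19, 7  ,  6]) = [ - 10,  -  8.8, - 8 , - 7 , - 7, - 5,- 5,  -  4, - 4, - 3, - 2, - 0.5,4/5,6,  6 , 7, 8,8.19]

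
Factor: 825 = 3^1*5^2*11^1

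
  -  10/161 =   -  1 + 151/161  =  - 0.06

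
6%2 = 0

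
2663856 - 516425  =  2147431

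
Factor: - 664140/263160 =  - 11069/4386 = - 2^( - 1) * 3^( - 1 ) * 17^( - 1)* 43^( - 1)* 11069^1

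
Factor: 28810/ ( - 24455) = -2^1*43^1 * 73^( - 1 )= - 86/73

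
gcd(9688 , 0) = 9688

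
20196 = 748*27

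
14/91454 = 7/45727= 0.00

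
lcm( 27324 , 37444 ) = 1010988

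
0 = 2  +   - 2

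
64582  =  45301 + 19281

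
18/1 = 18= 18.00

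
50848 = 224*227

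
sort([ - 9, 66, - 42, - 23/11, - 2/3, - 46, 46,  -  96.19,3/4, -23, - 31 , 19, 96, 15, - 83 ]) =[ - 96.19,- 83, - 46, - 42, - 31, - 23,-9, - 23/11  , - 2/3,3/4, 15, 19, 46 , 66 , 96] 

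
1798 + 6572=8370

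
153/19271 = 153/19271 = 0.01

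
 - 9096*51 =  - 463896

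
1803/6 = 300 + 1/2 = 300.50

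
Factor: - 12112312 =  - 2^3*1514039^1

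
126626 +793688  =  920314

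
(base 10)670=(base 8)1236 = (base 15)2EA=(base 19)1g5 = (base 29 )N3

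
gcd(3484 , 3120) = 52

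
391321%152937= 85447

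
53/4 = 13+1/4= 13.25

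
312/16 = 19 + 1/2 =19.50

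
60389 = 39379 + 21010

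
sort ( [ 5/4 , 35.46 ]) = [ 5/4, 35.46] 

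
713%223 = 44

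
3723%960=843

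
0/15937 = 0 = 0.00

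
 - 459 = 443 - 902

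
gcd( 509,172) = 1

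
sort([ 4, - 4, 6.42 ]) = [ -4, 4,6.42]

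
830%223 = 161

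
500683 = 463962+36721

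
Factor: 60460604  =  2^2*59^1*256189^1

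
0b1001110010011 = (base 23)9ak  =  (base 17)105d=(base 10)5011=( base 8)11623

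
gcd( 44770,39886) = 814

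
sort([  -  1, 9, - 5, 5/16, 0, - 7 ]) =[ - 7, - 5,-1, 0, 5/16, 9] 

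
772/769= 772/769 = 1.00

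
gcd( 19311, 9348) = 123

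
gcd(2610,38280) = 870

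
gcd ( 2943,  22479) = 3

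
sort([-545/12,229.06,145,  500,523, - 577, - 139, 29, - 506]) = [ - 577, - 506 , - 139,-545/12, 29, 145,  229.06,500,523 ]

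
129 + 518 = 647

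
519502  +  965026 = 1484528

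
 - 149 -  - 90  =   - 59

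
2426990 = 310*7829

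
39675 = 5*7935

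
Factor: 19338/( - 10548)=  -  11/6=- 2^ ( - 1) * 3^ (- 1)*11^1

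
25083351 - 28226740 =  - 3143389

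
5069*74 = 375106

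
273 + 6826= 7099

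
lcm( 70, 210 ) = 210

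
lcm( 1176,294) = 1176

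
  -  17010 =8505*( - 2 )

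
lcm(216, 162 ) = 648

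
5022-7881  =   - 2859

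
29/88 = 29/88 = 0.33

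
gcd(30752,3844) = 3844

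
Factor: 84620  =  2^2*5^1 * 4231^1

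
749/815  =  749/815 = 0.92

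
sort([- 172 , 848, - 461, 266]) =[  -  461, - 172, 266,848 ]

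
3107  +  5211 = 8318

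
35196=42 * 838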